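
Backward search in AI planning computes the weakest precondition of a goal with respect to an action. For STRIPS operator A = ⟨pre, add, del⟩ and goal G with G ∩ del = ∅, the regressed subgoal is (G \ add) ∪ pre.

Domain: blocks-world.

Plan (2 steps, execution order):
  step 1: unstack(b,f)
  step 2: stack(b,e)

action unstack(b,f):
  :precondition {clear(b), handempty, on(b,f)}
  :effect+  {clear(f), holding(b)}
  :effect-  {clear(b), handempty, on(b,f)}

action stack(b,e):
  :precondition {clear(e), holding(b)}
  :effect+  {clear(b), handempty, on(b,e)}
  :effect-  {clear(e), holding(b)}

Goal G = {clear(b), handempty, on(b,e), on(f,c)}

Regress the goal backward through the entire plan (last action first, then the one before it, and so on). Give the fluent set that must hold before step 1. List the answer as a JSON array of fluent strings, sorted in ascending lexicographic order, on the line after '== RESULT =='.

Regress step by step:
  through step 2 (stack(b,e)): drop {clear(b), handempty, on(b,e)}, keep {on(f,c)}, require {clear(e), holding(b)}
    → {clear(e), holding(b), on(f,c)}
  through step 1 (unstack(b,f)): drop {holding(b)}, keep {clear(e), on(f,c)}, require {clear(b), handempty, on(b,f)}
    → {clear(b), clear(e), handempty, on(b,f), on(f,c)}

== RESULT ==
["clear(b)", "clear(e)", "handempty", "on(b,f)", "on(f,c)"]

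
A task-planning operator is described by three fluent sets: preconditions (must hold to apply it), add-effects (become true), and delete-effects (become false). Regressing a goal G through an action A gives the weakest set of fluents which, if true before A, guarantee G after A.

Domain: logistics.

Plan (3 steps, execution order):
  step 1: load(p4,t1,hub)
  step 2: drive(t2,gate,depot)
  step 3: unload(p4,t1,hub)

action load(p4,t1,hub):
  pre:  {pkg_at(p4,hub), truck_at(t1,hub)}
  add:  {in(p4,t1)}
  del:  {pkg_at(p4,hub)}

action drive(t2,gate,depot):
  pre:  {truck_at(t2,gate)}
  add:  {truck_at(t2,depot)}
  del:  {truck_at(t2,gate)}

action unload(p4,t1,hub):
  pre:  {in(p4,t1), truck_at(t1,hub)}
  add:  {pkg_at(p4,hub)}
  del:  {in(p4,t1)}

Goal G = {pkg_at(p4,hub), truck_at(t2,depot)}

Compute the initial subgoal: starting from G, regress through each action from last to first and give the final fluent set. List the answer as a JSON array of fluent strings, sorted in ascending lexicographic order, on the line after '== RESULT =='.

Work backward from the goal:
  through step 3 (unload(p4,t1,hub)): drop {pkg_at(p4,hub)}, keep {truck_at(t2,depot)}, require {in(p4,t1), truck_at(t1,hub)}
    → {in(p4,t1), truck_at(t1,hub), truck_at(t2,depot)}
  through step 2 (drive(t2,gate,depot)): drop {truck_at(t2,depot)}, keep {in(p4,t1), truck_at(t1,hub)}, require {truck_at(t2,gate)}
    → {in(p4,t1), truck_at(t1,hub), truck_at(t2,gate)}
  through step 1 (load(p4,t1,hub)): drop {in(p4,t1)}, keep {truck_at(t1,hub), truck_at(t2,gate)}, require {pkg_at(p4,hub), truck_at(t1,hub)}
    → {pkg_at(p4,hub), truck_at(t1,hub), truck_at(t2,gate)}

== RESULT ==
["pkg_at(p4,hub)", "truck_at(t1,hub)", "truck_at(t2,gate)"]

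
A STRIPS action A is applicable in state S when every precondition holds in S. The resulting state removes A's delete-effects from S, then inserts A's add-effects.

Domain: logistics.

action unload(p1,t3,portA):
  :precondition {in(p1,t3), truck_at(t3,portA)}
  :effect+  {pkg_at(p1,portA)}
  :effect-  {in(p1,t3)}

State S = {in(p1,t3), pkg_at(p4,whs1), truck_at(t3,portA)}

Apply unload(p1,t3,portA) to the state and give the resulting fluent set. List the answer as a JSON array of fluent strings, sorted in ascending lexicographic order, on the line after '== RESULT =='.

Compute (S \ del) ∪ add:
  pre ⊆ S: {in(p1,t3), truck_at(t3,portA)} ⊆ S  — applicable
  S \ del = {pkg_at(p4,whs1), truck_at(t3,portA)}
  ∪ add   = {pkg_at(p1,portA), pkg_at(p4,whs1), truck_at(t3,portA)}

== RESULT ==
["pkg_at(p1,portA)", "pkg_at(p4,whs1)", "truck_at(t3,portA)"]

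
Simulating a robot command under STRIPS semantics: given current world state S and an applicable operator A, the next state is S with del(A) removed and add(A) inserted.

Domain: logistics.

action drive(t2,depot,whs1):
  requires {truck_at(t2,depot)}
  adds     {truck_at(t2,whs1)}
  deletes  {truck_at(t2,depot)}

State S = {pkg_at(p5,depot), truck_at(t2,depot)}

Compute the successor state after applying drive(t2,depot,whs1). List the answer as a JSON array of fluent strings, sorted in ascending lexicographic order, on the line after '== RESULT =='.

Compute (S \ del) ∪ add:
  pre ⊆ S: {truck_at(t2,depot)} ⊆ S  — applicable
  S \ del = {pkg_at(p5,depot)}
  ∪ add   = {pkg_at(p5,depot), truck_at(t2,whs1)}

== RESULT ==
["pkg_at(p5,depot)", "truck_at(t2,whs1)"]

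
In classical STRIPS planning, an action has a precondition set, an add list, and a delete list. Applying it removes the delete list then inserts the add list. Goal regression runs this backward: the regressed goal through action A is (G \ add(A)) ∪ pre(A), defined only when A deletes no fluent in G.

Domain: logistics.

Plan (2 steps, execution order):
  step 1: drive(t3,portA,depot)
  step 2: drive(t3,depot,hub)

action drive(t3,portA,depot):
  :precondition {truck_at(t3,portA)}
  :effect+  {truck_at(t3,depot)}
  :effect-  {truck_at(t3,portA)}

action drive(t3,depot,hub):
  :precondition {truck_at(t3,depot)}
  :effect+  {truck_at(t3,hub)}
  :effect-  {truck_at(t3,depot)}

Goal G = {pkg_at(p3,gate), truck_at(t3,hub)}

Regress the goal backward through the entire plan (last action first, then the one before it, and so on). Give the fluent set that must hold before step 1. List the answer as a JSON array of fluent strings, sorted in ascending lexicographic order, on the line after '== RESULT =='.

Work backward from the goal:
  through step 2 (drive(t3,depot,hub)): drop {truck_at(t3,hub)}, keep {pkg_at(p3,gate)}, require {truck_at(t3,depot)}
    → {pkg_at(p3,gate), truck_at(t3,depot)}
  through step 1 (drive(t3,portA,depot)): drop {truck_at(t3,depot)}, keep {pkg_at(p3,gate)}, require {truck_at(t3,portA)}
    → {pkg_at(p3,gate), truck_at(t3,portA)}

== RESULT ==
["pkg_at(p3,gate)", "truck_at(t3,portA)"]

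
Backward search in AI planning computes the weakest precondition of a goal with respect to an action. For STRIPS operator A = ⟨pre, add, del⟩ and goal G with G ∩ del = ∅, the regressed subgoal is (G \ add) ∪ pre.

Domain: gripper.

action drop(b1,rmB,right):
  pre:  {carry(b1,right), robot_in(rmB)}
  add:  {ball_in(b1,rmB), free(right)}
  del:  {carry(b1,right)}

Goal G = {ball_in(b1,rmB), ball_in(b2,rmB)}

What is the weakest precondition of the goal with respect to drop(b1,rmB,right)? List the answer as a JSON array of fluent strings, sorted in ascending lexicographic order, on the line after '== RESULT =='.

Compute (G \ add) ∪ pre:
  G ∩ del = {}  (empty — regression defined)
  G \ add = {ball_in(b1,rmB), ball_in(b2,rmB)} \ {ball_in(b1,rmB), free(right)} = {ball_in(b2,rmB)}
  ∪ pre   = {ball_in(b2,rmB)} ∪ {carry(b1,right), robot_in(rmB)}
          = {ball_in(b2,rmB), carry(b1,right), robot_in(rmB)}

== RESULT ==
["ball_in(b2,rmB)", "carry(b1,right)", "robot_in(rmB)"]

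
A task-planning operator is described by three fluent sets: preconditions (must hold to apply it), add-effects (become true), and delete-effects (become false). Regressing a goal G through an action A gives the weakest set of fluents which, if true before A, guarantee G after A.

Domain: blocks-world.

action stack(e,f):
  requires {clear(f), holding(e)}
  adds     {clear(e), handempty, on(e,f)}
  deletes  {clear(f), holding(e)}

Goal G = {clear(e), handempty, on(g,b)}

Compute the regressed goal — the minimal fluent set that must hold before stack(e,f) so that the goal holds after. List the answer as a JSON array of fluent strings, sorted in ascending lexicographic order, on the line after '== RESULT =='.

Compute (G \ add) ∪ pre:
  G ∩ del = {}  (empty — regression defined)
  G \ add = {clear(e), handempty, on(g,b)} \ {clear(e), handempty, on(e,f)} = {on(g,b)}
  ∪ pre   = {on(g,b)} ∪ {clear(f), holding(e)}
          = {clear(f), holding(e), on(g,b)}

== RESULT ==
["clear(f)", "holding(e)", "on(g,b)"]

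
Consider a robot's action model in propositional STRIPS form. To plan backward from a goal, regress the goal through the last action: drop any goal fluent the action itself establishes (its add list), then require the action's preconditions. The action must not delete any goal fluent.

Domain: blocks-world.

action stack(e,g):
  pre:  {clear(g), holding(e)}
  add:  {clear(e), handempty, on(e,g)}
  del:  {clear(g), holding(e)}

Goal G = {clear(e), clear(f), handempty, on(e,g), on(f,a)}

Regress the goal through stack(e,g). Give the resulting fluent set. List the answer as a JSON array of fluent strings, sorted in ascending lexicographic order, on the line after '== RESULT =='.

Compute (G \ add) ∪ pre:
  G ∩ del = {}  (empty — regression defined)
  G \ add = {clear(e), clear(f), handempty, on(e,g), on(f,a)} \ {clear(e), handempty, on(e,g)} = {clear(f), on(f,a)}
  ∪ pre   = {clear(f), on(f,a)} ∪ {clear(g), holding(e)}
          = {clear(f), clear(g), holding(e), on(f,a)}

== RESULT ==
["clear(f)", "clear(g)", "holding(e)", "on(f,a)"]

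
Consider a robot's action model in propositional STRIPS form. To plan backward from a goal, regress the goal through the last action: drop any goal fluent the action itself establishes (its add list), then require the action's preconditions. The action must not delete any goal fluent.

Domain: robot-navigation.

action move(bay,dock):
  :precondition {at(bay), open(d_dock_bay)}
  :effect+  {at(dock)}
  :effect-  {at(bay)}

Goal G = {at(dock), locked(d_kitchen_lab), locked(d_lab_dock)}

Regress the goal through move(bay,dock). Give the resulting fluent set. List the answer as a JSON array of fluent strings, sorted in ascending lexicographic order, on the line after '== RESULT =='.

Compute (G \ add) ∪ pre:
  G ∩ del = {}  (empty — regression defined)
  G \ add = {at(dock), locked(d_kitchen_lab), locked(d_lab_dock)} \ {at(dock)} = {locked(d_kitchen_lab), locked(d_lab_dock)}
  ∪ pre   = {locked(d_kitchen_lab), locked(d_lab_dock)} ∪ {at(bay), open(d_dock_bay)}
          = {at(bay), locked(d_kitchen_lab), locked(d_lab_dock), open(d_dock_bay)}

== RESULT ==
["at(bay)", "locked(d_kitchen_lab)", "locked(d_lab_dock)", "open(d_dock_bay)"]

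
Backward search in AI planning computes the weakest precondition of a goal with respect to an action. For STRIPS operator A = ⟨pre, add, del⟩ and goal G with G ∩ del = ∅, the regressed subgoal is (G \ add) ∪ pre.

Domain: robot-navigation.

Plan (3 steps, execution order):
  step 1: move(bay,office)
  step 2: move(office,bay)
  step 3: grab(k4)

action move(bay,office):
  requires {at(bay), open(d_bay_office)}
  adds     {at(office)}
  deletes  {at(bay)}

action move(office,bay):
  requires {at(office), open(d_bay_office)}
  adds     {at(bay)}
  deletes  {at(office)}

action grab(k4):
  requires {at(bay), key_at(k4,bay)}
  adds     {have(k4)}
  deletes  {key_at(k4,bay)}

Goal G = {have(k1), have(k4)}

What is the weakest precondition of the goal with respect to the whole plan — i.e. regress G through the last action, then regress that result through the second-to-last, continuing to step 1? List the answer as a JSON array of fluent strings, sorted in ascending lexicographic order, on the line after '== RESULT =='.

Regress step by step:
  through step 3 (grab(k4)): drop {have(k4)}, keep {have(k1)}, require {at(bay), key_at(k4,bay)}
    → {at(bay), have(k1), key_at(k4,bay)}
  through step 2 (move(office,bay)): drop {at(bay)}, keep {have(k1), key_at(k4,bay)}, require {at(office), open(d_bay_office)}
    → {at(office), have(k1), key_at(k4,bay), open(d_bay_office)}
  through step 1 (move(bay,office)): drop {at(office)}, keep {have(k1), key_at(k4,bay), open(d_bay_office)}, require {at(bay), open(d_bay_office)}
    → {at(bay), have(k1), key_at(k4,bay), open(d_bay_office)}

== RESULT ==
["at(bay)", "have(k1)", "key_at(k4,bay)", "open(d_bay_office)"]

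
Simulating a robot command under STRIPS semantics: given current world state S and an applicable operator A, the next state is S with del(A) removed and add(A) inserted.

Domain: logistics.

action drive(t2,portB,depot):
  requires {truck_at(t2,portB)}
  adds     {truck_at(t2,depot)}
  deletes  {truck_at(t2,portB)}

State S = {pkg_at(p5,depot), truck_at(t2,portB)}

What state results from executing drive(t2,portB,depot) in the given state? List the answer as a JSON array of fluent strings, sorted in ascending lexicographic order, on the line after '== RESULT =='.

Progress:
  pre ⊆ S: {truck_at(t2,portB)} ⊆ S  — applicable
  S \ del = {pkg_at(p5,depot)}
  ∪ add   = {pkg_at(p5,depot), truck_at(t2,depot)}

== RESULT ==
["pkg_at(p5,depot)", "truck_at(t2,depot)"]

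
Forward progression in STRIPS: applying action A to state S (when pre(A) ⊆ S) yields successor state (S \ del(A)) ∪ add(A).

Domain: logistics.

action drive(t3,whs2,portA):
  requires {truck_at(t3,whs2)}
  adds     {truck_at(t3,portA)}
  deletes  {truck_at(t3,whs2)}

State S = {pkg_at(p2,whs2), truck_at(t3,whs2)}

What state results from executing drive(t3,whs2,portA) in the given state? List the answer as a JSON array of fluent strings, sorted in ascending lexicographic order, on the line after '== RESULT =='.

Progress:
  pre ⊆ S: {truck_at(t3,whs2)} ⊆ S  — applicable
  S \ del = {pkg_at(p2,whs2)}
  ∪ add   = {pkg_at(p2,whs2), truck_at(t3,portA)}

== RESULT ==
["pkg_at(p2,whs2)", "truck_at(t3,portA)"]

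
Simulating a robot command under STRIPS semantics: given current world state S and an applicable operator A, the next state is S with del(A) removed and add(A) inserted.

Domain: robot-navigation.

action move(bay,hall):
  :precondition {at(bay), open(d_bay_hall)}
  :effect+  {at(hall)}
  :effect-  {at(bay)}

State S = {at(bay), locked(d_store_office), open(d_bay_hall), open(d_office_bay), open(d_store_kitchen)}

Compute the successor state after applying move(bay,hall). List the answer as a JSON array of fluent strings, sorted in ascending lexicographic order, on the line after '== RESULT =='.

Progress:
  pre ⊆ S: {at(bay), open(d_bay_hall)} ⊆ S  — applicable
  S \ del = {locked(d_store_office), open(d_bay_hall), open(d_office_bay), open(d_store_kitchen)}
  ∪ add   = {at(hall), locked(d_store_office), open(d_bay_hall), open(d_office_bay), open(d_store_kitchen)}

== RESULT ==
["at(hall)", "locked(d_store_office)", "open(d_bay_hall)", "open(d_office_bay)", "open(d_store_kitchen)"]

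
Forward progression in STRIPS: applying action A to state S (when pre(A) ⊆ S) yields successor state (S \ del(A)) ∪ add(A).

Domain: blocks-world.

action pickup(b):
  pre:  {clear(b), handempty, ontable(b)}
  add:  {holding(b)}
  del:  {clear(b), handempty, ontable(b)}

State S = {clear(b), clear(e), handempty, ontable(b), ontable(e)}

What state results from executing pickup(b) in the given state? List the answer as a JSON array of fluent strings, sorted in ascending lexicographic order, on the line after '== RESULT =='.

Compute (S \ del) ∪ add:
  pre ⊆ S: {clear(b), handempty, ontable(b)} ⊆ S  — applicable
  S \ del = {clear(e), ontable(e)}
  ∪ add   = {clear(e), holding(b), ontable(e)}

== RESULT ==
["clear(e)", "holding(b)", "ontable(e)"]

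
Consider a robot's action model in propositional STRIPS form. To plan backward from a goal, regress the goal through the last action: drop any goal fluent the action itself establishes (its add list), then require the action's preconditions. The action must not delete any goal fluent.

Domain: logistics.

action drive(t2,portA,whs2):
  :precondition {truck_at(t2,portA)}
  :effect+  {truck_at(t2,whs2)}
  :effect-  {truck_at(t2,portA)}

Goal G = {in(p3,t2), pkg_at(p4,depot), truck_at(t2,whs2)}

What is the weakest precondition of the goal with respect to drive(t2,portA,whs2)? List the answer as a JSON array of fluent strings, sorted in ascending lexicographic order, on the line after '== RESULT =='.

Regress:
  G ∩ del = {}  (empty — regression defined)
  G \ add = {in(p3,t2), pkg_at(p4,depot), truck_at(t2,whs2)} \ {truck_at(t2,whs2)} = {in(p3,t2), pkg_at(p4,depot)}
  ∪ pre   = {in(p3,t2), pkg_at(p4,depot)} ∪ {truck_at(t2,portA)}
          = {in(p3,t2), pkg_at(p4,depot), truck_at(t2,portA)}

== RESULT ==
["in(p3,t2)", "pkg_at(p4,depot)", "truck_at(t2,portA)"]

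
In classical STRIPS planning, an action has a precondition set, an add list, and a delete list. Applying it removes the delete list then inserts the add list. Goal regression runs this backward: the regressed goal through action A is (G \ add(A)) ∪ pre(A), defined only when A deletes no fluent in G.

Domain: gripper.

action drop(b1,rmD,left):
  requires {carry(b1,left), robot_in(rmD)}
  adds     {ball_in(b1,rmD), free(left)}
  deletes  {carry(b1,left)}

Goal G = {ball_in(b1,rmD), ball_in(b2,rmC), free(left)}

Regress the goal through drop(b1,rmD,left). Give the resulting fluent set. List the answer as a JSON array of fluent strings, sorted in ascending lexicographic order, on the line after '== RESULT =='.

Compute (G \ add) ∪ pre:
  G ∩ del = {}  (empty — regression defined)
  G \ add = {ball_in(b1,rmD), ball_in(b2,rmC), free(left)} \ {ball_in(b1,rmD), free(left)} = {ball_in(b2,rmC)}
  ∪ pre   = {ball_in(b2,rmC)} ∪ {carry(b1,left), robot_in(rmD)}
          = {ball_in(b2,rmC), carry(b1,left), robot_in(rmD)}

== RESULT ==
["ball_in(b2,rmC)", "carry(b1,left)", "robot_in(rmD)"]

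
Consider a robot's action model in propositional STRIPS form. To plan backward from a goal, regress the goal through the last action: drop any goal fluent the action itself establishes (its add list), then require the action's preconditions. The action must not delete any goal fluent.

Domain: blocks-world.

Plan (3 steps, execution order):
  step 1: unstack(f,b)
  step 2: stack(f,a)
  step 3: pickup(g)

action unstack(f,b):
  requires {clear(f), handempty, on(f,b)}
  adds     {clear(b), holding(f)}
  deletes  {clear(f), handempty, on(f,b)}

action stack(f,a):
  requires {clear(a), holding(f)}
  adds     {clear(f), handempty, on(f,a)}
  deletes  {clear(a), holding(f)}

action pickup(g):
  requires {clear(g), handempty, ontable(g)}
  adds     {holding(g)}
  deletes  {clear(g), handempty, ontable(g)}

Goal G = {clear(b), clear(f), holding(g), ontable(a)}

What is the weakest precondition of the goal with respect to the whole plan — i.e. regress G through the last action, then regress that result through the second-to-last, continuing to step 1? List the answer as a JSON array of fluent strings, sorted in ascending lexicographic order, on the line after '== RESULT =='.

Regress step by step:
  through step 3 (pickup(g)): drop {holding(g)}, keep {clear(b), clear(f), ontable(a)}, require {clear(g), handempty, ontable(g)}
    → {clear(b), clear(f), clear(g), handempty, ontable(a), ontable(g)}
  through step 2 (stack(f,a)): drop {clear(f), handempty}, keep {clear(b), clear(g), ontable(a), ontable(g)}, require {clear(a), holding(f)}
    → {clear(a), clear(b), clear(g), holding(f), ontable(a), ontable(g)}
  through step 1 (unstack(f,b)): drop {clear(b), holding(f)}, keep {clear(a), clear(g), ontable(a), ontable(g)}, require {clear(f), handempty, on(f,b)}
    → {clear(a), clear(f), clear(g), handempty, on(f,b), ontable(a), ontable(g)}

== RESULT ==
["clear(a)", "clear(f)", "clear(g)", "handempty", "on(f,b)", "ontable(a)", "ontable(g)"]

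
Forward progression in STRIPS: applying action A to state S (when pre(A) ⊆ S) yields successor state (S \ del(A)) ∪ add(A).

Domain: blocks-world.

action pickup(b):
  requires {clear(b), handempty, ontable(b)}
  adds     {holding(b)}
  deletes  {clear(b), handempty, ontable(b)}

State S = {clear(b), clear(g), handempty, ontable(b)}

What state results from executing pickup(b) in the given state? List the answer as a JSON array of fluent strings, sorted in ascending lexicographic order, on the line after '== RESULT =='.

Compute (S \ del) ∪ add:
  pre ⊆ S: {clear(b), handempty, ontable(b)} ⊆ S  — applicable
  S \ del = {clear(g)}
  ∪ add   = {clear(g), holding(b)}

== RESULT ==
["clear(g)", "holding(b)"]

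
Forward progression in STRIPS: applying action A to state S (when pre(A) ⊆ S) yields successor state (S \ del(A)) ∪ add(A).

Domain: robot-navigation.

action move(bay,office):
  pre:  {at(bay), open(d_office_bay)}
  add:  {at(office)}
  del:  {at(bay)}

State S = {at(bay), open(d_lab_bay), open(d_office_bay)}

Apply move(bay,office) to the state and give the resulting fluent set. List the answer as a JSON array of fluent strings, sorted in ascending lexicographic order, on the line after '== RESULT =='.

Progress:
  pre ⊆ S: {at(bay), open(d_office_bay)} ⊆ S  — applicable
  S \ del = {open(d_lab_bay), open(d_office_bay)}
  ∪ add   = {at(office), open(d_lab_bay), open(d_office_bay)}

== RESULT ==
["at(office)", "open(d_lab_bay)", "open(d_office_bay)"]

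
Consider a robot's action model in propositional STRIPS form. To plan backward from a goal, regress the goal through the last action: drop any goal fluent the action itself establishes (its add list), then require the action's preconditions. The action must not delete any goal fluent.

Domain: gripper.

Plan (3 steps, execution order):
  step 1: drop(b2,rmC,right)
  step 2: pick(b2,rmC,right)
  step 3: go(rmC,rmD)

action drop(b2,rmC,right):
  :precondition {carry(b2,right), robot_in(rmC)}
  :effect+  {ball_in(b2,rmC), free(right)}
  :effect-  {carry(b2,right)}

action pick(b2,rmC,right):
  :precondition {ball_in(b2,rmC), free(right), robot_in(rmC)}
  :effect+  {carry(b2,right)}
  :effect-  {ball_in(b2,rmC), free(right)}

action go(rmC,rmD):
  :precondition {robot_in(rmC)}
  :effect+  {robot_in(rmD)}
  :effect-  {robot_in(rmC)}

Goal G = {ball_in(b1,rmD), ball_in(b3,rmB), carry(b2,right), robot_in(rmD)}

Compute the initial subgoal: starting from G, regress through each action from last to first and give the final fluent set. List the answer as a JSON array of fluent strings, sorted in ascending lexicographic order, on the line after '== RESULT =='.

Regress step by step:
  through step 3 (go(rmC,rmD)): drop {robot_in(rmD)}, keep {ball_in(b1,rmD), ball_in(b3,rmB), carry(b2,right)}, require {robot_in(rmC)}
    → {ball_in(b1,rmD), ball_in(b3,rmB), carry(b2,right), robot_in(rmC)}
  through step 2 (pick(b2,rmC,right)): drop {carry(b2,right)}, keep {ball_in(b1,rmD), ball_in(b3,rmB), robot_in(rmC)}, require {ball_in(b2,rmC), free(right), robot_in(rmC)}
    → {ball_in(b1,rmD), ball_in(b2,rmC), ball_in(b3,rmB), free(right), robot_in(rmC)}
  through step 1 (drop(b2,rmC,right)): drop {ball_in(b2,rmC), free(right)}, keep {ball_in(b1,rmD), ball_in(b3,rmB), robot_in(rmC)}, require {carry(b2,right), robot_in(rmC)}
    → {ball_in(b1,rmD), ball_in(b3,rmB), carry(b2,right), robot_in(rmC)}

== RESULT ==
["ball_in(b1,rmD)", "ball_in(b3,rmB)", "carry(b2,right)", "robot_in(rmC)"]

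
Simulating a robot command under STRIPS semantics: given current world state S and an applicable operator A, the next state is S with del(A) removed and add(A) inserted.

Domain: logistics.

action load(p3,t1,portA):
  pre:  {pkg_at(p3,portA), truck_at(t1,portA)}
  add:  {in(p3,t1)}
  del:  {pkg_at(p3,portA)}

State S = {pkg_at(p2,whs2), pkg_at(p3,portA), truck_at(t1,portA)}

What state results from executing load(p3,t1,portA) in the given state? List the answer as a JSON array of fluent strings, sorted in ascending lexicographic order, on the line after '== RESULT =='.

Progress:
  pre ⊆ S: {pkg_at(p3,portA), truck_at(t1,portA)} ⊆ S  — applicable
  S \ del = {pkg_at(p2,whs2), truck_at(t1,portA)}
  ∪ add   = {in(p3,t1), pkg_at(p2,whs2), truck_at(t1,portA)}

== RESULT ==
["in(p3,t1)", "pkg_at(p2,whs2)", "truck_at(t1,portA)"]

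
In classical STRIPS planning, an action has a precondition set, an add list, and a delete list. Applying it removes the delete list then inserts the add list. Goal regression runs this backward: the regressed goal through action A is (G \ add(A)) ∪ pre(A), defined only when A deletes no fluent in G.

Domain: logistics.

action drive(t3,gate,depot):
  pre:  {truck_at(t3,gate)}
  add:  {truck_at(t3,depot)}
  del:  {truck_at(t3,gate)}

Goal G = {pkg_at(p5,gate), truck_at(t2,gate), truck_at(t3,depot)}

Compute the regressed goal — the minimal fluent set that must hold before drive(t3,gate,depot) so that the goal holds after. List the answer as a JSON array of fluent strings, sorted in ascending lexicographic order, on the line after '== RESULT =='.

Regress:
  G ∩ del = {}  (empty — regression defined)
  G \ add = {pkg_at(p5,gate), truck_at(t2,gate), truck_at(t3,depot)} \ {truck_at(t3,depot)} = {pkg_at(p5,gate), truck_at(t2,gate)}
  ∪ pre   = {pkg_at(p5,gate), truck_at(t2,gate)} ∪ {truck_at(t3,gate)}
          = {pkg_at(p5,gate), truck_at(t2,gate), truck_at(t3,gate)}

== RESULT ==
["pkg_at(p5,gate)", "truck_at(t2,gate)", "truck_at(t3,gate)"]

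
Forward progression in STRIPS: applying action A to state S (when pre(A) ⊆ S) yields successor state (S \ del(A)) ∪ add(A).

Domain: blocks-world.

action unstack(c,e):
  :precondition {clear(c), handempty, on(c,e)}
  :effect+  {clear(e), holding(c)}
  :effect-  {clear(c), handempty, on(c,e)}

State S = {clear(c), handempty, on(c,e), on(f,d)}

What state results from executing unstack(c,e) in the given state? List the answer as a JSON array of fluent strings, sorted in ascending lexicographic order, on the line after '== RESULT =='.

Compute (S \ del) ∪ add:
  pre ⊆ S: {clear(c), handempty, on(c,e)} ⊆ S  — applicable
  S \ del = {on(f,d)}
  ∪ add   = {clear(e), holding(c), on(f,d)}

== RESULT ==
["clear(e)", "holding(c)", "on(f,d)"]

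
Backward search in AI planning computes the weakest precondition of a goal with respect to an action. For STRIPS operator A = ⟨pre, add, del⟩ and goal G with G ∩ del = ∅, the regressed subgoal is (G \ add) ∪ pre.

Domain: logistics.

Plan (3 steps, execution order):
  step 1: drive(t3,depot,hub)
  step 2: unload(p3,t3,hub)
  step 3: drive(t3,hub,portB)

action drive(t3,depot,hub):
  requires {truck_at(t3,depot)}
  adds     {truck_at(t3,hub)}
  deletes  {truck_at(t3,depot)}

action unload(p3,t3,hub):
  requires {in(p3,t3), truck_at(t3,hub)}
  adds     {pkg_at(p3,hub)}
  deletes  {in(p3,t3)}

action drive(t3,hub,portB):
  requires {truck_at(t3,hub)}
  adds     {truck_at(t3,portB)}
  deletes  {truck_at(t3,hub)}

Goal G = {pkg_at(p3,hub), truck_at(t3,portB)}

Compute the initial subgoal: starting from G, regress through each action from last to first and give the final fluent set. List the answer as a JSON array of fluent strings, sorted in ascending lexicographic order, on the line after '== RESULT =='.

Work backward from the goal:
  through step 3 (drive(t3,hub,portB)): drop {truck_at(t3,portB)}, keep {pkg_at(p3,hub)}, require {truck_at(t3,hub)}
    → {pkg_at(p3,hub), truck_at(t3,hub)}
  through step 2 (unload(p3,t3,hub)): drop {pkg_at(p3,hub)}, keep {truck_at(t3,hub)}, require {in(p3,t3), truck_at(t3,hub)}
    → {in(p3,t3), truck_at(t3,hub)}
  through step 1 (drive(t3,depot,hub)): drop {truck_at(t3,hub)}, keep {in(p3,t3)}, require {truck_at(t3,depot)}
    → {in(p3,t3), truck_at(t3,depot)}

== RESULT ==
["in(p3,t3)", "truck_at(t3,depot)"]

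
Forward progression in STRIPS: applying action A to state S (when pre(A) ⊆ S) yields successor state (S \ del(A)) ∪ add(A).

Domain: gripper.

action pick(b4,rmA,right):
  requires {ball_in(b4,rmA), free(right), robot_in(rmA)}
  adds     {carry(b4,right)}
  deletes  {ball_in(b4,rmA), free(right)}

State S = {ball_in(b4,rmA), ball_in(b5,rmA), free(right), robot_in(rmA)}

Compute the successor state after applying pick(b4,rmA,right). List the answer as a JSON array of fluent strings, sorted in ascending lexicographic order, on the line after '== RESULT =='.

Progress:
  pre ⊆ S: {ball_in(b4,rmA), free(right), robot_in(rmA)} ⊆ S  — applicable
  S \ del = {ball_in(b5,rmA), robot_in(rmA)}
  ∪ add   = {ball_in(b5,rmA), carry(b4,right), robot_in(rmA)}

== RESULT ==
["ball_in(b5,rmA)", "carry(b4,right)", "robot_in(rmA)"]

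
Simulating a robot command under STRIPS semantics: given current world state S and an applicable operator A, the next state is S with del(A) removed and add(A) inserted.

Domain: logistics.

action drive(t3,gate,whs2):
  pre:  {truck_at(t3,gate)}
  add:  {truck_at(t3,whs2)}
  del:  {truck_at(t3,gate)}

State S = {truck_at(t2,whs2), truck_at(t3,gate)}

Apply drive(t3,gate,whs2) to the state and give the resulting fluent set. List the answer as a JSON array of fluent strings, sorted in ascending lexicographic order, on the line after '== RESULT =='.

Progress:
  pre ⊆ S: {truck_at(t3,gate)} ⊆ S  — applicable
  S \ del = {truck_at(t2,whs2)}
  ∪ add   = {truck_at(t2,whs2), truck_at(t3,whs2)}

== RESULT ==
["truck_at(t2,whs2)", "truck_at(t3,whs2)"]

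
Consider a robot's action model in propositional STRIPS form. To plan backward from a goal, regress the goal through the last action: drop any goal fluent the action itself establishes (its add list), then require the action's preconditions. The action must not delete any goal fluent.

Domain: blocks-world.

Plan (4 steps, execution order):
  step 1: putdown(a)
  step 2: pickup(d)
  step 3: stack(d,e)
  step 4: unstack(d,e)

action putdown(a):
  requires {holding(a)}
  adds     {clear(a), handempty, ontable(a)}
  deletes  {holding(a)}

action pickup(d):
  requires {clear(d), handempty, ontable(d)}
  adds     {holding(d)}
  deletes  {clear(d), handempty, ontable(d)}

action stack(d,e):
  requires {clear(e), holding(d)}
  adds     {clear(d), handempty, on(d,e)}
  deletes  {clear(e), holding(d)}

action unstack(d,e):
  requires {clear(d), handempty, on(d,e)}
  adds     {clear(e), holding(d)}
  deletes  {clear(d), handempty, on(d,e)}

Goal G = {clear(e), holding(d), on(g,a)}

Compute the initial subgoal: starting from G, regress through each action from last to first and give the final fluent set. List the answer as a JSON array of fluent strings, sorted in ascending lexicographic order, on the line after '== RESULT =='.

Regress step by step:
  through step 4 (unstack(d,e)): drop {clear(e), holding(d)}, keep {on(g,a)}, require {clear(d), handempty, on(d,e)}
    → {clear(d), handempty, on(d,e), on(g,a)}
  through step 3 (stack(d,e)): drop {clear(d), handempty, on(d,e)}, keep {on(g,a)}, require {clear(e), holding(d)}
    → {clear(e), holding(d), on(g,a)}
  through step 2 (pickup(d)): drop {holding(d)}, keep {clear(e), on(g,a)}, require {clear(d), handempty, ontable(d)}
    → {clear(d), clear(e), handempty, on(g,a), ontable(d)}
  through step 1 (putdown(a)): drop {handempty}, keep {clear(d), clear(e), on(g,a), ontable(d)}, require {holding(a)}
    → {clear(d), clear(e), holding(a), on(g,a), ontable(d)}

== RESULT ==
["clear(d)", "clear(e)", "holding(a)", "on(g,a)", "ontable(d)"]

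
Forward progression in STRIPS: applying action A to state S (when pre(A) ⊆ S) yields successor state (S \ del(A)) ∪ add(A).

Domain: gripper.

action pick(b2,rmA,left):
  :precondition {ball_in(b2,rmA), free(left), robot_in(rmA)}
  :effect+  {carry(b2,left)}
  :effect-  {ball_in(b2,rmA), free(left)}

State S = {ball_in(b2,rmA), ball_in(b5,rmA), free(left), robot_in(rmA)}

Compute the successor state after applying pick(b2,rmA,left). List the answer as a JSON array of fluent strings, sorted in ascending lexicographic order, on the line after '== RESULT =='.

Progress:
  pre ⊆ S: {ball_in(b2,rmA), free(left), robot_in(rmA)} ⊆ S  — applicable
  S \ del = {ball_in(b5,rmA), robot_in(rmA)}
  ∪ add   = {ball_in(b5,rmA), carry(b2,left), robot_in(rmA)}

== RESULT ==
["ball_in(b5,rmA)", "carry(b2,left)", "robot_in(rmA)"]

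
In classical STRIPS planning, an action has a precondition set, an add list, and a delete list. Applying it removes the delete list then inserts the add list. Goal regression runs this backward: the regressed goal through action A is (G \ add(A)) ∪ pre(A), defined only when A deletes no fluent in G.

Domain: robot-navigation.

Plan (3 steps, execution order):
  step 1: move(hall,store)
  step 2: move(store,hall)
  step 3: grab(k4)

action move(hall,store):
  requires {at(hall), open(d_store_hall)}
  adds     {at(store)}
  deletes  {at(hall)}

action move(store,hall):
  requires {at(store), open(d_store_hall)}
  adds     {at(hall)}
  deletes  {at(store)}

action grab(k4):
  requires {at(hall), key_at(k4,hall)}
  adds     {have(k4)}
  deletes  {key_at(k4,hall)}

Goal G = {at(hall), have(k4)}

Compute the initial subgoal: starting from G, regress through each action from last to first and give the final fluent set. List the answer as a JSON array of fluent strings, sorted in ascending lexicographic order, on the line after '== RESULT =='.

Work backward from the goal:
  through step 3 (grab(k4)): drop {have(k4)}, keep {at(hall)}, require {at(hall), key_at(k4,hall)}
    → {at(hall), key_at(k4,hall)}
  through step 2 (move(store,hall)): drop {at(hall)}, keep {key_at(k4,hall)}, require {at(store), open(d_store_hall)}
    → {at(store), key_at(k4,hall), open(d_store_hall)}
  through step 1 (move(hall,store)): drop {at(store)}, keep {key_at(k4,hall), open(d_store_hall)}, require {at(hall), open(d_store_hall)}
    → {at(hall), key_at(k4,hall), open(d_store_hall)}

== RESULT ==
["at(hall)", "key_at(k4,hall)", "open(d_store_hall)"]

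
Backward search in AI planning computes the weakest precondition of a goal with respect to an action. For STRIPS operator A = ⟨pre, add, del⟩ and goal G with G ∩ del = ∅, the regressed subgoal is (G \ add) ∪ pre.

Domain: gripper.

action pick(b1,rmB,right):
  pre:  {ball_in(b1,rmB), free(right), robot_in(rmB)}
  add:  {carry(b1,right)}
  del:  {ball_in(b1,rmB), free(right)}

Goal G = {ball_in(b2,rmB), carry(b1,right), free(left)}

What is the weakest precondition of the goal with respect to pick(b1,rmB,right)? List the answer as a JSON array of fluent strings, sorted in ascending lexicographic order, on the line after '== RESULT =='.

Regress:
  G ∩ del = {}  (empty — regression defined)
  G \ add = {ball_in(b2,rmB), carry(b1,right), free(left)} \ {carry(b1,right)} = {ball_in(b2,rmB), free(left)}
  ∪ pre   = {ball_in(b2,rmB), free(left)} ∪ {ball_in(b1,rmB), free(right), robot_in(rmB)}
          = {ball_in(b1,rmB), ball_in(b2,rmB), free(left), free(right), robot_in(rmB)}

== RESULT ==
["ball_in(b1,rmB)", "ball_in(b2,rmB)", "free(left)", "free(right)", "robot_in(rmB)"]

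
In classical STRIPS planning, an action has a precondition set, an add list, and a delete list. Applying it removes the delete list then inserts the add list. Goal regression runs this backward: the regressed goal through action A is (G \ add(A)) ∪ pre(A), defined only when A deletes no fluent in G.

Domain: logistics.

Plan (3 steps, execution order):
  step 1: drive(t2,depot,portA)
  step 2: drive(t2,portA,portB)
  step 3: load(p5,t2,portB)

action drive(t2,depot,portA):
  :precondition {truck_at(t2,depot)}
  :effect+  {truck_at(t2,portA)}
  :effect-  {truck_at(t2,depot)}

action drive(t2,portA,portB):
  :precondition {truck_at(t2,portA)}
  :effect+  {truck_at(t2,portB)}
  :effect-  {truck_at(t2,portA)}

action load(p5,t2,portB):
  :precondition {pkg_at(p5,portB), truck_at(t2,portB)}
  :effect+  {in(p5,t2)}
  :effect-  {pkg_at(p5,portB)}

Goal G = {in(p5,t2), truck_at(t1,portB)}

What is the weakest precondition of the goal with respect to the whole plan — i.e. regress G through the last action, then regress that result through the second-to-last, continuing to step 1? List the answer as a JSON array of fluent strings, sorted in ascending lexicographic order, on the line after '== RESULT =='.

Regress step by step:
  through step 3 (load(p5,t2,portB)): drop {in(p5,t2)}, keep {truck_at(t1,portB)}, require {pkg_at(p5,portB), truck_at(t2,portB)}
    → {pkg_at(p5,portB), truck_at(t1,portB), truck_at(t2,portB)}
  through step 2 (drive(t2,portA,portB)): drop {truck_at(t2,portB)}, keep {pkg_at(p5,portB), truck_at(t1,portB)}, require {truck_at(t2,portA)}
    → {pkg_at(p5,portB), truck_at(t1,portB), truck_at(t2,portA)}
  through step 1 (drive(t2,depot,portA)): drop {truck_at(t2,portA)}, keep {pkg_at(p5,portB), truck_at(t1,portB)}, require {truck_at(t2,depot)}
    → {pkg_at(p5,portB), truck_at(t1,portB), truck_at(t2,depot)}

== RESULT ==
["pkg_at(p5,portB)", "truck_at(t1,portB)", "truck_at(t2,depot)"]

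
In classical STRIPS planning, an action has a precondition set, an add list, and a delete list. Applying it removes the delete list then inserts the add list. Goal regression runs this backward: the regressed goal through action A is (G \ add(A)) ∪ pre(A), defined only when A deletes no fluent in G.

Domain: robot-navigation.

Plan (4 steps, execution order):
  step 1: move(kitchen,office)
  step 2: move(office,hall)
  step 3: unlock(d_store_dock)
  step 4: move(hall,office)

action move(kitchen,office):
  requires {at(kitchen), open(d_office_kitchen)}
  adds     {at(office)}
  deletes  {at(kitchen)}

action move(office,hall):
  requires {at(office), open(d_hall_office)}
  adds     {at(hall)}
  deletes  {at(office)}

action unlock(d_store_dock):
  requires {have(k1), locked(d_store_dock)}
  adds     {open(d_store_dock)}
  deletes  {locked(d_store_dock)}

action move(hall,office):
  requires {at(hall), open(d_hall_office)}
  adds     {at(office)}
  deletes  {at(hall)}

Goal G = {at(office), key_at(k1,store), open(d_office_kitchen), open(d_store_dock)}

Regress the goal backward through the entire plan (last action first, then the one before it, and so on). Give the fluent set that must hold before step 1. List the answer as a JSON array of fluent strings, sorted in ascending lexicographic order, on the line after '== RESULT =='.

Regress step by step:
  through step 4 (move(hall,office)): drop {at(office)}, keep {key_at(k1,store), open(d_office_kitchen), open(d_store_dock)}, require {at(hall), open(d_hall_office)}
    → {at(hall), key_at(k1,store), open(d_hall_office), open(d_office_kitchen), open(d_store_dock)}
  through step 3 (unlock(d_store_dock)): drop {open(d_store_dock)}, keep {at(hall), key_at(k1,store), open(d_hall_office), open(d_office_kitchen)}, require {have(k1), locked(d_store_dock)}
    → {at(hall), have(k1), key_at(k1,store), locked(d_store_dock), open(d_hall_office), open(d_office_kitchen)}
  through step 2 (move(office,hall)): drop {at(hall)}, keep {have(k1), key_at(k1,store), locked(d_store_dock), open(d_hall_office), open(d_office_kitchen)}, require {at(office), open(d_hall_office)}
    → {at(office), have(k1), key_at(k1,store), locked(d_store_dock), open(d_hall_office), open(d_office_kitchen)}
  through step 1 (move(kitchen,office)): drop {at(office)}, keep {have(k1), key_at(k1,store), locked(d_store_dock), open(d_hall_office), open(d_office_kitchen)}, require {at(kitchen), open(d_office_kitchen)}
    → {at(kitchen), have(k1), key_at(k1,store), locked(d_store_dock), open(d_hall_office), open(d_office_kitchen)}

== RESULT ==
["at(kitchen)", "have(k1)", "key_at(k1,store)", "locked(d_store_dock)", "open(d_hall_office)", "open(d_office_kitchen)"]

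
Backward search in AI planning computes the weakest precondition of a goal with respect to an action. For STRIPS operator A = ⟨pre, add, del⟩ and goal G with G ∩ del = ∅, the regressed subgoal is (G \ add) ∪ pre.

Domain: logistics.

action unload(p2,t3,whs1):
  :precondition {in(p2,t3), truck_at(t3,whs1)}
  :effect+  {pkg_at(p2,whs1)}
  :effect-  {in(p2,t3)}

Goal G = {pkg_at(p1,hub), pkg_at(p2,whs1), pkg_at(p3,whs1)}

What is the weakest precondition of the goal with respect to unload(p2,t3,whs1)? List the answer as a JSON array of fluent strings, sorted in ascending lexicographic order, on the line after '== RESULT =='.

Compute (G \ add) ∪ pre:
  G ∩ del = {}  (empty — regression defined)
  G \ add = {pkg_at(p1,hub), pkg_at(p2,whs1), pkg_at(p3,whs1)} \ {pkg_at(p2,whs1)} = {pkg_at(p1,hub), pkg_at(p3,whs1)}
  ∪ pre   = {pkg_at(p1,hub), pkg_at(p3,whs1)} ∪ {in(p2,t3), truck_at(t3,whs1)}
          = {in(p2,t3), pkg_at(p1,hub), pkg_at(p3,whs1), truck_at(t3,whs1)}

== RESULT ==
["in(p2,t3)", "pkg_at(p1,hub)", "pkg_at(p3,whs1)", "truck_at(t3,whs1)"]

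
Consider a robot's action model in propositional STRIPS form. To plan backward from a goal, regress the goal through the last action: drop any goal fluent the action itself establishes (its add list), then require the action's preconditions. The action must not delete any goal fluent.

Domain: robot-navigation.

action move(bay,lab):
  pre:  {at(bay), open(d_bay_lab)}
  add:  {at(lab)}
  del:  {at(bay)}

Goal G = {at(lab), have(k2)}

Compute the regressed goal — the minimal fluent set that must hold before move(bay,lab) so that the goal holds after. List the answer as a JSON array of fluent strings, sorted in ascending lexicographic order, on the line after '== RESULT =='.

Regress:
  G ∩ del = {}  (empty — regression defined)
  G \ add = {at(lab), have(k2)} \ {at(lab)} = {have(k2)}
  ∪ pre   = {have(k2)} ∪ {at(bay), open(d_bay_lab)}
          = {at(bay), have(k2), open(d_bay_lab)}

== RESULT ==
["at(bay)", "have(k2)", "open(d_bay_lab)"]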